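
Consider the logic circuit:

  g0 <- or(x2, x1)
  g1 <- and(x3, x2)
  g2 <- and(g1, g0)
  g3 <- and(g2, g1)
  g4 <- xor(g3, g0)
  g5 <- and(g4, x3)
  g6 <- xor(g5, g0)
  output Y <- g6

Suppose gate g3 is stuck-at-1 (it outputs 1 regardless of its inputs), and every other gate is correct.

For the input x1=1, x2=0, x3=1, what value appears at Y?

Propagate with g3 forced: g0=1, g1=0, g2=0, g3=1 [stuck-at-1], g4=0, g5=0, g6=1.
So Y = 1. (Without the fault it would be 0.)

1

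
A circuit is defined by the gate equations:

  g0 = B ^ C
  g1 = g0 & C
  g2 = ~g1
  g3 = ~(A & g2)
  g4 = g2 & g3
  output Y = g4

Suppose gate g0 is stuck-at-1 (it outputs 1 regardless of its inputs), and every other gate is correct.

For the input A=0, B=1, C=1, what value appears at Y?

Propagate with g0 forced: g0=1 [stuck-at-1], g1=1, g2=0, g3=1, g4=0.
So Y = 0. (Without the fault it would be 1.)

0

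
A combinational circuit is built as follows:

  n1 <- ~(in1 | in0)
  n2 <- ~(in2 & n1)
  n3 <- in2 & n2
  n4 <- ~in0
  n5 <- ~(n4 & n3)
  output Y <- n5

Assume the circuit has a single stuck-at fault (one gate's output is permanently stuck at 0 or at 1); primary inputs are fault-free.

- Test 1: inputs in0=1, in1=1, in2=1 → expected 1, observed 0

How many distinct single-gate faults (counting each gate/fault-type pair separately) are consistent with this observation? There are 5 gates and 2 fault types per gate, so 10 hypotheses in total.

2

Fault-free: n1=0, n2=1, n3=1, n4=0, n5=1 → 1. Observed 0.
  n1 stuck-at-0: output 1 ✗
  n1 stuck-at-1: output 1 ✗
  n2 stuck-at-0: output 1 ✗
  n2 stuck-at-1: output 1 ✗
  n3 stuck-at-0: output 1 ✗
  n3 stuck-at-1: output 1 ✗
  n4 stuck-at-0: output 1 ✗
  n4 stuck-at-1: output 0 ✓
  n5 stuck-at-0: output 0 ✓
  n5 stuck-at-1: output 1 ✗
Consistent faults: {n4 stuck-at-1, n5 stuck-at-0} — 2 in all.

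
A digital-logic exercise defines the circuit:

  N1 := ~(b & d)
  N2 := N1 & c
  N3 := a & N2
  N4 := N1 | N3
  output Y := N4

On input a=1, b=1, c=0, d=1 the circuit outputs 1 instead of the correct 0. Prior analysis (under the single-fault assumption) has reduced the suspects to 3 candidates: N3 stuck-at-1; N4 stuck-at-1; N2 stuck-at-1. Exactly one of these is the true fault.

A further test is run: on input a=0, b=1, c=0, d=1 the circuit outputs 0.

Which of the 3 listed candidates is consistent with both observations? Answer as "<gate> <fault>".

Evaluate each candidate on input a=0, b=1, c=0, d=1:
  N3 stuck-at-1: N1=0, N2=0, N3=1 [stuck-at-1], N4=1 → 1 — eliminated
  N4 stuck-at-1: N1=0, N2=0, N3=0, N4=1 [stuck-at-1] → 1 — eliminated
  N2 stuck-at-1: N1=0, N2=1 [stuck-at-1], N3=0, N4=0 → 0 — matches
Only N2 stuck-at-1 reproduces the observed 0.

N2 stuck-at-1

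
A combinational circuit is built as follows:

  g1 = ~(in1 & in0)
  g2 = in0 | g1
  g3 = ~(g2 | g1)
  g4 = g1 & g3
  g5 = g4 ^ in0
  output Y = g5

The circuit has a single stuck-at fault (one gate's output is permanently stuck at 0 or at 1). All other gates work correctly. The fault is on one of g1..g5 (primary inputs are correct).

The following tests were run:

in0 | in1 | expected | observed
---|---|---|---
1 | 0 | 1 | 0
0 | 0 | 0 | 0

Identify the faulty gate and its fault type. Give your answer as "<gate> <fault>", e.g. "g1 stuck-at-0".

g5 stuck-at-0

Fault-free values for test 1 (in0=1, in1=0): g1=1, g2=1, g3=0, g4=0, g5=1, giving Y=1. Observed 0.
Test 1: faults giving observed 0 are {g3 stuck-at-1, g4 stuck-at-1, g5 stuck-at-0}.
Test 2 (in0=0, in1=0): fault-free g1=1, g2=1, g3=0, g4=0, g5=0 → 0; observed 0. Eliminates g3 stuck-at-1, g4 stuck-at-1.
Only g5 stuck-at-0 is consistent with every test.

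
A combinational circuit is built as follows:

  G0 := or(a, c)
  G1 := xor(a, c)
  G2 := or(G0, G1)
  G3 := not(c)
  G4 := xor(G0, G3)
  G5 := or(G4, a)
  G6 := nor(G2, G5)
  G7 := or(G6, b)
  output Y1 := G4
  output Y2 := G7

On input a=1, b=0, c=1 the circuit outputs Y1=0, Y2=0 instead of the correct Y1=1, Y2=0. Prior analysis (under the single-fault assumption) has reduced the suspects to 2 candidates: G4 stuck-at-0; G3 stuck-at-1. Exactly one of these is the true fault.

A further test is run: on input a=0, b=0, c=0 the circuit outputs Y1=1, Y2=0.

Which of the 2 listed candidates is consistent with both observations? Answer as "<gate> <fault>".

G3 stuck-at-1

Evaluate each candidate on input a=0, b=0, c=0:
  G4 stuck-at-0: G0=0, G1=0, G2=0, G3=1, G4=0 [stuck-at-0], G5=0, G6=1, G7=1 → Y1=0, Y2=1 — eliminated
  G3 stuck-at-1: G0=0, G1=0, G2=0, G3=1 [stuck-at-1], G4=1, G5=1, G6=0, G7=0 → Y1=1, Y2=0 — matches
Only G3 stuck-at-1 reproduces the observed Y1=1, Y2=0.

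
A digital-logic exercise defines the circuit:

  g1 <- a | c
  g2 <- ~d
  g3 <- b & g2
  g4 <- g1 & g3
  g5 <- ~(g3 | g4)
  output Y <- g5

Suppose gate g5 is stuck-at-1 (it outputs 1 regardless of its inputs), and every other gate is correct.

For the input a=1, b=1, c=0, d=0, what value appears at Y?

1

Propagate with g5 forced: g1=1, g2=1, g3=1, g4=1, g5=1 [stuck-at-1].
So Y = 1. (Without the fault it would be 0.)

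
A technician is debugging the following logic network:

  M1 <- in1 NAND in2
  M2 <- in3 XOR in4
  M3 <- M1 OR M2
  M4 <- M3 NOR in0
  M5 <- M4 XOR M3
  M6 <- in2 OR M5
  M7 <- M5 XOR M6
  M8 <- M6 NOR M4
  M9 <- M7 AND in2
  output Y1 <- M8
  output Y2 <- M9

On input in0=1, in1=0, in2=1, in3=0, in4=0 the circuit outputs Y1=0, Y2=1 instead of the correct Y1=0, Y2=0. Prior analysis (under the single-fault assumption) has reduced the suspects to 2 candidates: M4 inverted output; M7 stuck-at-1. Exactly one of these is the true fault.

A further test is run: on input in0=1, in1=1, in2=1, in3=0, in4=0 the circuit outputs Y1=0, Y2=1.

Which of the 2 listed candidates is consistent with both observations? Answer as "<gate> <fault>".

M7 stuck-at-1

Evaluate each candidate on input in0=1, in1=1, in2=1, in3=0, in4=0:
  M4 inverted output: M1=0, M2=0, M3=0, M4=1 [inverted output], M5=1, M6=1, M7=0, M8=0, M9=0 → Y1=0, Y2=0 — eliminated
  M7 stuck-at-1: M1=0, M2=0, M3=0, M4=0, M5=0, M6=1, M7=1 [stuck-at-1], M8=0, M9=1 → Y1=0, Y2=1 — matches
Only M7 stuck-at-1 reproduces the observed Y1=0, Y2=1.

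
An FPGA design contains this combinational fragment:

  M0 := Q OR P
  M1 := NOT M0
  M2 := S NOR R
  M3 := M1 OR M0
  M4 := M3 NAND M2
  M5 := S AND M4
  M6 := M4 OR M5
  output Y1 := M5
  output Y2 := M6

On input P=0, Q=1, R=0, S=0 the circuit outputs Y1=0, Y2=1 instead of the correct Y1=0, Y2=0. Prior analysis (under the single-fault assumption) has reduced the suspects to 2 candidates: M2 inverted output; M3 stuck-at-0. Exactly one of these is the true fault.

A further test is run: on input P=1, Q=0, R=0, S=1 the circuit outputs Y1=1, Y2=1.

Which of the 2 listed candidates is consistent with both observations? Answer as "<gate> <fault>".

Evaluate each candidate on input P=1, Q=0, R=0, S=1:
  M2 inverted output: M0=1, M1=0, M2=1 [inverted output], M3=1, M4=0, M5=0, M6=0 → Y1=0, Y2=0 — eliminated
  M3 stuck-at-0: M0=1, M1=0, M2=0, M3=0 [stuck-at-0], M4=1, M5=1, M6=1 → Y1=1, Y2=1 — matches
Only M3 stuck-at-0 reproduces the observed Y1=1, Y2=1.

M3 stuck-at-0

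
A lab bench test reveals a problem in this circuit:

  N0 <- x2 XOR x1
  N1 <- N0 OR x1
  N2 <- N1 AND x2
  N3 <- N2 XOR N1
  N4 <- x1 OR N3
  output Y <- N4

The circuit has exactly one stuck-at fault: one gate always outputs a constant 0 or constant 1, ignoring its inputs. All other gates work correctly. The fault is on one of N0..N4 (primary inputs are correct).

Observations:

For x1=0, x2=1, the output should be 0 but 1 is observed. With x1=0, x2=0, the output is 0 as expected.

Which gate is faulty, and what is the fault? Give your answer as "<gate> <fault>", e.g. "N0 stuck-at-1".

Fault-free values for test 1 (x1=0, x2=1): N0=1, N1=1, N2=1, N3=0, N4=0, giving Y=0. Observed 1.
Test 1: faults giving observed 1 are {N2 stuck-at-0, N3 stuck-at-1, N4 stuck-at-1}.
Test 2 (x1=0, x2=0): fault-free N0=0, N1=0, N2=0, N3=0, N4=0 → 0; observed 0. Eliminates N3 stuck-at-1, N4 stuck-at-1.
Only N2 stuck-at-0 is consistent with every test.

N2 stuck-at-0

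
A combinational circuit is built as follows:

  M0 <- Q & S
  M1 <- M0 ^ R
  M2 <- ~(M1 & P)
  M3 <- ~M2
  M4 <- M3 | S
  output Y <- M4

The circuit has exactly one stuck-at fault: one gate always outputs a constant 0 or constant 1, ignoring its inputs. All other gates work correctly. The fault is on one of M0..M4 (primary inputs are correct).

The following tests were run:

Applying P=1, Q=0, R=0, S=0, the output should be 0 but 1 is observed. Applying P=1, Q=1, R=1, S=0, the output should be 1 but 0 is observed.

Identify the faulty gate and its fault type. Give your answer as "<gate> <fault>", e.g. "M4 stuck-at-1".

M0 stuck-at-1

Fault-free values for test 1 (P=1, Q=0, R=0, S=0): M0=0, M1=0, M2=1, M3=0, M4=0, giving Y=0. Observed 1.
Test 1: faults giving observed 1 are {M0 stuck-at-1, M1 stuck-at-1, M2 stuck-at-0, M3 stuck-at-1, M4 stuck-at-1}.
Test 2 (P=1, Q=1, R=1, S=0): fault-free M0=0, M1=1, M2=0, M3=1, M4=1 → 1; observed 0. Eliminates M1 stuck-at-1, M2 stuck-at-0, M3 stuck-at-1, M4 stuck-at-1.
Only M0 stuck-at-1 is consistent with every test.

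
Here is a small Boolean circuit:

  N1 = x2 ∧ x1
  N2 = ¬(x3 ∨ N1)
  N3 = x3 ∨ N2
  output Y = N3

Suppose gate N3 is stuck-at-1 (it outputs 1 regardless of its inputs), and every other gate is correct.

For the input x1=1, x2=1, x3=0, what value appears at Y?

1

Propagate with N3 forced: N1=1, N2=0, N3=1 [stuck-at-1].
So Y = 1. (Without the fault it would be 0.)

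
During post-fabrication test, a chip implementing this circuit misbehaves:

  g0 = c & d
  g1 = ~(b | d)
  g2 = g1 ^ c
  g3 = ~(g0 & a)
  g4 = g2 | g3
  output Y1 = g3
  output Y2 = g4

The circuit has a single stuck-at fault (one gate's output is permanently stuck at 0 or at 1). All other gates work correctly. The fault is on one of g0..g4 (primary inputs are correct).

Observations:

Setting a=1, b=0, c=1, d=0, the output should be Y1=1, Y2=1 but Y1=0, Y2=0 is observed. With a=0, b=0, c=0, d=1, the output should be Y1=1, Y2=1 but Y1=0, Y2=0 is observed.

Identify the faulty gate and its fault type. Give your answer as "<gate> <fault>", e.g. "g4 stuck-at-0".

g3 stuck-at-0

Fault-free values for test 1 (a=1, b=0, c=1, d=0): g0=0, g1=1, g2=0, g3=1, g4=1, giving Y1=1, Y2=1. Observed Y1=0, Y2=0.
Test 1: faults giving observed Y1=0, Y2=0 are {g0 stuck-at-1, g3 stuck-at-0}.
Test 2 (a=0, b=0, c=0, d=1): fault-free g0=0, g1=0, g2=0, g3=1, g4=1 → Y1=1, Y2=1; observed Y1=0, Y2=0. Eliminates g0 stuck-at-1.
Only g3 stuck-at-0 is consistent with every test.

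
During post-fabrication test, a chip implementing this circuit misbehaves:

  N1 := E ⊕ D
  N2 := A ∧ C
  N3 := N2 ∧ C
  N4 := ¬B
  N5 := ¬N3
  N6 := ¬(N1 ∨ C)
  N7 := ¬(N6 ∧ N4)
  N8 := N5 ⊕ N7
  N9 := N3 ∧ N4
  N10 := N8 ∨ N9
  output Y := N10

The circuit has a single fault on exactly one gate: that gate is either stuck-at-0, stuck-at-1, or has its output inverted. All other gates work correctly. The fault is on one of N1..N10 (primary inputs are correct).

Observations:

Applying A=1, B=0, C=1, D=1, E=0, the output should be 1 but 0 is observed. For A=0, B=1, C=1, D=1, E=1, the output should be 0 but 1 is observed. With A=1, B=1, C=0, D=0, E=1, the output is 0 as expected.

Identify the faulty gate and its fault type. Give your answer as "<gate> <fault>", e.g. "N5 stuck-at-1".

Fault-free values for test 1 (A=1, B=0, C=1, D=1, E=0): N1=1, N2=1, N3=1, N4=1, N5=0, N6=0, N7=1, N8=1, N9=1, N10=1, giving Y=1. Observed 0.
Test 1: faults giving observed 0 are {N2 stuck-at-0, N2 inverted output, N3 stuck-at-0, N3 inverted output, N10 stuck-at-0, N10 inverted output}.
Test 2 (A=0, B=1, C=1, D=1, E=1): fault-free N1=0, N2=0, N3=0, N4=0, N5=1, N6=0, N7=1, N8=0, N9=0, N10=0 → 0; observed 1. Eliminates N2 stuck-at-0, N3 stuck-at-0, N10 stuck-at-0.
Test 3 (A=1, B=1, C=0, D=0, E=1): fault-free N1=1, N2=0, N3=0, N4=0, N5=1, N6=0, N7=1, N8=0, N9=0, N10=0 → 0; observed 0. Eliminates N3 inverted output, N10 inverted output.
Only N2 inverted output is consistent with every test.

N2 inverted output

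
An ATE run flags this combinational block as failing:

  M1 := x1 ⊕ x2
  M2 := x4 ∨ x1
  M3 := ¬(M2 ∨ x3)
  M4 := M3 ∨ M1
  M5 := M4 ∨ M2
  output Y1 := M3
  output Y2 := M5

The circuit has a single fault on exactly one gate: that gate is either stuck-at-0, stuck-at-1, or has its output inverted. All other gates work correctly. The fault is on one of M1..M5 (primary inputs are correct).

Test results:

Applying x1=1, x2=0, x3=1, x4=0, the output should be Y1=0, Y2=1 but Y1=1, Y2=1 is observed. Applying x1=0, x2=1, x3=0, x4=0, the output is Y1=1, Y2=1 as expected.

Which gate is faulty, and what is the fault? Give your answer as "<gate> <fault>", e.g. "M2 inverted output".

M3 stuck-at-1

Fault-free values for test 1 (x1=1, x2=0, x3=1, x4=0): M1=1, M2=1, M3=0, M4=1, M5=1, giving Y1=0, Y2=1. Observed Y1=1, Y2=1.
Test 1: faults giving observed Y1=1, Y2=1 are {M3 stuck-at-1, M3 inverted output}.
Test 2 (x1=0, x2=1, x3=0, x4=0): fault-free M1=1, M2=0, M3=1, M4=1, M5=1 → Y1=1, Y2=1; observed Y1=1, Y2=1. Eliminates M3 inverted output.
Only M3 stuck-at-1 is consistent with every test.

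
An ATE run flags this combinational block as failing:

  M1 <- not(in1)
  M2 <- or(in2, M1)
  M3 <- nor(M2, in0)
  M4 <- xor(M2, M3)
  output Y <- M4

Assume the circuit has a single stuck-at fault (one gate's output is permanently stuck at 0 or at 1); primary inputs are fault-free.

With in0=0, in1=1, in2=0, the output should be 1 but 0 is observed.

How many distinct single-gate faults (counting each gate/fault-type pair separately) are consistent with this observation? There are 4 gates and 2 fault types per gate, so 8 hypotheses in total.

Fault-free: M1=0, M2=0, M3=1, M4=1 → 1. Observed 0.
  M1 stuck-at-0: output 1 ✗
  M1 stuck-at-1: output 1 ✗
  M2 stuck-at-0: output 1 ✗
  M2 stuck-at-1: output 1 ✗
  M3 stuck-at-0: output 0 ✓
  M3 stuck-at-1: output 1 ✗
  M4 stuck-at-0: output 0 ✓
  M4 stuck-at-1: output 1 ✗
Consistent faults: {M3 stuck-at-0, M4 stuck-at-0} — 2 in all.

2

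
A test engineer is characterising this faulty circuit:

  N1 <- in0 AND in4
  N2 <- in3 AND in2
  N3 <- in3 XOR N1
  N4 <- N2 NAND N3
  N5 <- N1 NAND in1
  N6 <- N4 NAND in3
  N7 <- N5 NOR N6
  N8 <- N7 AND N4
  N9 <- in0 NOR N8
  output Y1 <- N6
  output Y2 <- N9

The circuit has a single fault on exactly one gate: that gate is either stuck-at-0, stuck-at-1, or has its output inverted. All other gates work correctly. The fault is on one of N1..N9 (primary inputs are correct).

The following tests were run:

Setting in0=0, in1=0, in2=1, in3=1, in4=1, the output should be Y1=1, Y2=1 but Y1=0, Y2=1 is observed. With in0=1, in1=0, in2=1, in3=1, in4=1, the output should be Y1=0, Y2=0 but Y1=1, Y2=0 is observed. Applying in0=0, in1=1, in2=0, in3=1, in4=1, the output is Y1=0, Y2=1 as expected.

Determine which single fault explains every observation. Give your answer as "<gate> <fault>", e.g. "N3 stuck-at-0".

Fault-free values for test 1 (in0=0, in1=0, in2=1, in3=1, in4=1): N1=0, N2=1, N3=1, N4=0, N5=1, N6=1, N7=0, N8=0, N9=1, giving Y1=1, Y2=1. Observed Y1=0, Y2=1.
Test 1: faults giving observed Y1=0, Y2=1 are {N1 stuck-at-1, N1 inverted output, N2 stuck-at-0, N2 inverted output, N3 stuck-at-0, N3 inverted output, N4 stuck-at-1, N4 inverted output, N6 stuck-at-0, N6 inverted output}.
Test 2 (in0=1, in1=0, in2=1, in3=1, in4=1): fault-free N1=1, N2=1, N3=0, N4=1, N5=1, N6=0, N7=0, N8=0, N9=0 → Y1=0, Y2=0; observed Y1=1, Y2=0. Eliminates N1 stuck-at-1, N2 stuck-at-0, N2 inverted output, N3 stuck-at-0, N4 stuck-at-1, N6 stuck-at-0.
Test 3 (in0=0, in1=1, in2=0, in3=1, in4=1): fault-free N1=0, N2=0, N3=1, N4=1, N5=1, N6=0, N7=0, N8=0, N9=1 → Y1=0, Y2=1; observed Y1=0, Y2=1. Eliminates N1 inverted output, N4 inverted output, N6 inverted output.
Only N3 inverted output is consistent with every test.

N3 inverted output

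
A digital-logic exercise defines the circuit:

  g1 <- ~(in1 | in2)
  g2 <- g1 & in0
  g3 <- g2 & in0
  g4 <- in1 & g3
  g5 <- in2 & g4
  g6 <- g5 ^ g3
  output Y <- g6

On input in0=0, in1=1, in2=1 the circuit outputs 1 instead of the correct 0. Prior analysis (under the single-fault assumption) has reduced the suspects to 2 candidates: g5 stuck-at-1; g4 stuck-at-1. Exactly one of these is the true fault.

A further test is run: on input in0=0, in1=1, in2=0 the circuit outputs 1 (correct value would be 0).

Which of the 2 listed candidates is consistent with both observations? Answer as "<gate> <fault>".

g5 stuck-at-1

Evaluate each candidate on input in0=0, in1=1, in2=0:
  g5 stuck-at-1: g1=0, g2=0, g3=0, g4=0, g5=1 [stuck-at-1], g6=1 → 1 — matches
  g4 stuck-at-1: g1=0, g2=0, g3=0, g4=1 [stuck-at-1], g5=0, g6=0 → 0 — eliminated
Only g5 stuck-at-1 reproduces the observed 1.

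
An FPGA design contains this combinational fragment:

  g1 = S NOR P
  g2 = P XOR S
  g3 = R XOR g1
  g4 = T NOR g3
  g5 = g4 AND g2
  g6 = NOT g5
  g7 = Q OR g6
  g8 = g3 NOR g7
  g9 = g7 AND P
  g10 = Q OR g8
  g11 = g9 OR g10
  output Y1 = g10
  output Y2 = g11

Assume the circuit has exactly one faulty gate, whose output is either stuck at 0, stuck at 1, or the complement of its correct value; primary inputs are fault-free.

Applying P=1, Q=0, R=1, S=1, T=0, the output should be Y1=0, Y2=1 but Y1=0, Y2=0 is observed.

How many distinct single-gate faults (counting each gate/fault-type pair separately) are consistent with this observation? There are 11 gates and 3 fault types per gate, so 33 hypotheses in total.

Fault-free: g1=0, g2=0, g3=1, g4=0, g5=0, g6=1, g7=1, g8=0, g9=1, g10=0, g11=1 → Y1=0, Y2=1. Observed Y1=0, Y2=0.
  g1: none of the 3 fault types match ✗
  g2: none of the 3 fault types match ✗
  g3: none of the 3 fault types match ✗
  g4: none of the 3 fault types match ✗
  g5: stuck-at-1, inverted output ✓; others ✗
  g6: stuck-at-0, inverted output ✓; others ✗
  g7: stuck-at-0, inverted output ✓; others ✗
  g8: none of the 3 fault types match ✗
  g9: stuck-at-0, inverted output ✓; others ✗
  g10: none of the 3 fault types match ✗
  g11: stuck-at-0, inverted output ✓; others ✗
Consistent faults: {g5 stuck-at-1, g5 inverted output, g6 stuck-at-0, g6 inverted output, g7 stuck-at-0, g7 inverted output, g9 stuck-at-0, g9 inverted output, g11 stuck-at-0, g11 inverted output} — 10 in all.

10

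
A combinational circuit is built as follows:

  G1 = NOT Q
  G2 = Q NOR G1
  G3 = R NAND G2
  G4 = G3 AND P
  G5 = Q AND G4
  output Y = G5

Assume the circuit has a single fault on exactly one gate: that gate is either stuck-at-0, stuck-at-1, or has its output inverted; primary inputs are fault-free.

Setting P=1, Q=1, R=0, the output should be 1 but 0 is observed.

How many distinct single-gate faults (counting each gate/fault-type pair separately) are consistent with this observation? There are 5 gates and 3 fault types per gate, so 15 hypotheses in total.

6

Fault-free: G1=0, G2=0, G3=1, G4=1, G5=1 → 1. Observed 0.
  G1: none of the 3 fault types match ✗
  G2: none of the 3 fault types match ✗
  G3: stuck-at-0, inverted output ✓; others ✗
  G4: stuck-at-0, inverted output ✓; others ✗
  G5: stuck-at-0, inverted output ✓; others ✗
Consistent faults: {G3 stuck-at-0, G3 inverted output, G4 stuck-at-0, G4 inverted output, G5 stuck-at-0, G5 inverted output} — 6 in all.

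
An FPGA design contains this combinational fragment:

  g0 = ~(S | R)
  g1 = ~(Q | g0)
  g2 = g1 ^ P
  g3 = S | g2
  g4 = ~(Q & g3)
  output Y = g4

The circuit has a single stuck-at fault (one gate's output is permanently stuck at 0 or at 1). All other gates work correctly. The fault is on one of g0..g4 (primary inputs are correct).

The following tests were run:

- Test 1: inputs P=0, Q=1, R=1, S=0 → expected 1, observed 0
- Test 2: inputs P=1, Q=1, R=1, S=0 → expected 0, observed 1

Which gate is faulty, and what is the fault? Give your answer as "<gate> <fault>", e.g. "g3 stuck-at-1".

Fault-free values for test 1 (P=0, Q=1, R=1, S=0): g0=0, g1=0, g2=0, g3=0, g4=1, giving Y=1. Observed 0.
Test 1: faults giving observed 0 are {g1 stuck-at-1, g2 stuck-at-1, g3 stuck-at-1, g4 stuck-at-0}.
Test 2 (P=1, Q=1, R=1, S=0): fault-free g0=0, g1=0, g2=1, g3=1, g4=0 → 0; observed 1. Eliminates g2 stuck-at-1, g3 stuck-at-1, g4 stuck-at-0.
Only g1 stuck-at-1 is consistent with every test.

g1 stuck-at-1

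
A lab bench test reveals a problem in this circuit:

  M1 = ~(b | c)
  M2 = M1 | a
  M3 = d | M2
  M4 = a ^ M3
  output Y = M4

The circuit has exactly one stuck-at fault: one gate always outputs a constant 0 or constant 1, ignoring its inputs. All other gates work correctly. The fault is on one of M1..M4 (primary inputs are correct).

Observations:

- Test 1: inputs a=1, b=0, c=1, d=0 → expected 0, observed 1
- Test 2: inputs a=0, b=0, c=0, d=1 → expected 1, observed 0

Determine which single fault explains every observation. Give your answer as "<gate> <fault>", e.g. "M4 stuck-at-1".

M3 stuck-at-0

Fault-free values for test 1 (a=1, b=0, c=1, d=0): M1=0, M2=1, M3=1, M4=0, giving Y=0. Observed 1.
Test 1: faults giving observed 1 are {M2 stuck-at-0, M3 stuck-at-0, M4 stuck-at-1}.
Test 2 (a=0, b=0, c=0, d=1): fault-free M1=1, M2=1, M3=1, M4=1 → 1; observed 0. Eliminates M2 stuck-at-0, M4 stuck-at-1.
Only M3 stuck-at-0 is consistent with every test.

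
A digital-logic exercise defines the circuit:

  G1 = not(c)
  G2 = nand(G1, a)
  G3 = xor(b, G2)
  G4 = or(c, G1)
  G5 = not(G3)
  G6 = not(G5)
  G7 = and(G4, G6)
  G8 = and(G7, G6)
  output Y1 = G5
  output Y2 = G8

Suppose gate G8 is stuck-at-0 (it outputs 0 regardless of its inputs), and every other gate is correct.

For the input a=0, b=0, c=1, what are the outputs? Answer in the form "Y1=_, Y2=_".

Propagate with G8 forced: G1=0, G2=1, G3=1, G4=1, G5=0, G6=1, G7=1, G8=0 [stuck-at-0].
So the outputs are Y1=0, Y2=0. (Without the fault they would be Y1=0, Y2=1.)

Y1=0, Y2=0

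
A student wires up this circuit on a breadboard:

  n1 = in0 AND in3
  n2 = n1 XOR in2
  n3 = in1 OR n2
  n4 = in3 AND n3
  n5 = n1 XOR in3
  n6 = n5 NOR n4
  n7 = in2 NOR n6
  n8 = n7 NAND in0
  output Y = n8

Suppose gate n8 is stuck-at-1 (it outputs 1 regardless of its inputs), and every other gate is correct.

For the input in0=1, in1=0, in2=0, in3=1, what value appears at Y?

Propagate with n8 forced: n1=1, n2=1, n3=1, n4=1, n5=0, n6=0, n7=1, n8=1 [stuck-at-1].
So Y = 1. (Without the fault it would be 0.)

1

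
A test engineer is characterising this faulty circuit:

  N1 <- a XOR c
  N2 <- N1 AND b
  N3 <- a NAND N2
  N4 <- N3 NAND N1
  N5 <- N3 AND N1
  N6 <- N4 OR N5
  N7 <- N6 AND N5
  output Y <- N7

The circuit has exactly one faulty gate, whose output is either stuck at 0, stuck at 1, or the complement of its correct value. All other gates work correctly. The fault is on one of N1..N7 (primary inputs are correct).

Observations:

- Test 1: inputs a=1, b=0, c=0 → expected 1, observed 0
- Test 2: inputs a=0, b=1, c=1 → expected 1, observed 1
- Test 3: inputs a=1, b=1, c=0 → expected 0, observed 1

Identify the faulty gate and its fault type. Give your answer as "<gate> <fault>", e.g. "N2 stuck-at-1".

Fault-free values for test 1 (a=1, b=0, c=0): N1=1, N2=0, N3=1, N4=0, N5=1, N6=1, N7=1, giving Y=1. Observed 0.
Test 1: faults giving observed 0 are {N1 stuck-at-0, N1 inverted output, N2 stuck-at-1, N2 inverted output, N3 stuck-at-0, N3 inverted output, N5 stuck-at-0, N5 inverted output, N6 stuck-at-0, N6 inverted output, N7 stuck-at-0, N7 inverted output}.
Test 2 (a=0, b=1, c=1): fault-free N1=1, N2=1, N3=1, N4=0, N5=1, N6=1, N7=1 → 1; observed 1. Eliminates N1 stuck-at-0, N1 inverted output, N3 stuck-at-0, N3 inverted output, N5 stuck-at-0, N5 inverted output, N6 stuck-at-0, N6 inverted output, N7 stuck-at-0, N7 inverted output.
Test 3 (a=1, b=1, c=0): fault-free N1=1, N2=1, N3=0, N4=1, N5=0, N6=1, N7=0 → 0; observed 1. Eliminates N2 stuck-at-1.
Only N2 inverted output is consistent with every test.

N2 inverted output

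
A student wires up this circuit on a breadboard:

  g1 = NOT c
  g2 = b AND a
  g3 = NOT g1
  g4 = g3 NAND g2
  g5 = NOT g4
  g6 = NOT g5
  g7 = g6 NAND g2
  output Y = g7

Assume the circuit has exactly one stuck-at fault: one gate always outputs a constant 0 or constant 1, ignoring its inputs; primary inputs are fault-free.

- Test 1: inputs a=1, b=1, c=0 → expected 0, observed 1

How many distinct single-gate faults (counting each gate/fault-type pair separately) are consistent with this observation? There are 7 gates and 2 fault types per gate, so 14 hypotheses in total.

7

Fault-free: g1=1, g2=1, g3=0, g4=1, g5=0, g6=1, g7=0 → 0. Observed 1.
  g1 stuck-at-0: output 1 ✓
  g1 stuck-at-1: output 0 ✗
  g2 stuck-at-0: output 1 ✓
  g2 stuck-at-1: output 0 ✗
  g3 stuck-at-0: output 0 ✗
  g3 stuck-at-1: output 1 ✓
  g4 stuck-at-0: output 1 ✓
  g4 stuck-at-1: output 0 ✗
  g5 stuck-at-0: output 0 ✗
  g5 stuck-at-1: output 1 ✓
  g6 stuck-at-0: output 1 ✓
  g6 stuck-at-1: output 0 ✗
  g7 stuck-at-0: output 0 ✗
  g7 stuck-at-1: output 1 ✓
Consistent faults: {g1 stuck-at-0, g2 stuck-at-0, g3 stuck-at-1, g4 stuck-at-0, g5 stuck-at-1, g6 stuck-at-0, g7 stuck-at-1} — 7 in all.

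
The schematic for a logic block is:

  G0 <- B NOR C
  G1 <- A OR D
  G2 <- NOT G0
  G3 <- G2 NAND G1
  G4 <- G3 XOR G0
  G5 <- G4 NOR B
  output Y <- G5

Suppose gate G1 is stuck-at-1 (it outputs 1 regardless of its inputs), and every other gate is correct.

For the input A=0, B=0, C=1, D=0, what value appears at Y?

Propagate with G1 forced: G0=0, G1=1 [stuck-at-1], G2=1, G3=0, G4=0, G5=1.
So Y = 1. (Without the fault it would be 0.)

1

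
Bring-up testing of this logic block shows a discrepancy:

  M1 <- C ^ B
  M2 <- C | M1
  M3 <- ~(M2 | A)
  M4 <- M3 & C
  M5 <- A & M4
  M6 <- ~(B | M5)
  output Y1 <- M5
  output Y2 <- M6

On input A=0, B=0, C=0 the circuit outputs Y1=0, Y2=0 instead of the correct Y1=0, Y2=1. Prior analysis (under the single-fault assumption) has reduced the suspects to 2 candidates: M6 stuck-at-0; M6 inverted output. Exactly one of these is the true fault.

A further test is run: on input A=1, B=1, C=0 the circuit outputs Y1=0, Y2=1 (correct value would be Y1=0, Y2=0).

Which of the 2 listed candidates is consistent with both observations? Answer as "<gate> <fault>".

M6 inverted output

Evaluate each candidate on input A=1, B=1, C=0:
  M6 stuck-at-0: M1=1, M2=1, M3=0, M4=0, M5=0, M6=0 [stuck-at-0] → Y1=0, Y2=0 — eliminated
  M6 inverted output: M1=1, M2=1, M3=0, M4=0, M5=0, M6=1 [inverted output] → Y1=0, Y2=1 — matches
Only M6 inverted output reproduces the observed Y1=0, Y2=1.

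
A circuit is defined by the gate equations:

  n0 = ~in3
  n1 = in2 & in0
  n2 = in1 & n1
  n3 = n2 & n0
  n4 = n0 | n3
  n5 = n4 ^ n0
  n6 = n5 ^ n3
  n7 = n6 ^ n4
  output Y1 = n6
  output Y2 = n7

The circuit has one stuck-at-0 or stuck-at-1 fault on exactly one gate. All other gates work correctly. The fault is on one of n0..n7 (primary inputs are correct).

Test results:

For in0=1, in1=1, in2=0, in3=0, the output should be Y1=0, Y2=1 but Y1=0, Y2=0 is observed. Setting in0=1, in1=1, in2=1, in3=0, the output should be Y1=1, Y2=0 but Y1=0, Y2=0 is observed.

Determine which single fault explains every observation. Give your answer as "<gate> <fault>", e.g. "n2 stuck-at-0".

Fault-free values for test 1 (in0=1, in1=1, in2=0, in3=0): n0=1, n1=0, n2=0, n3=0, n4=1, n5=0, n6=0, n7=1, giving Y1=0, Y2=1. Observed Y1=0, Y2=0.
Test 1: faults giving observed Y1=0, Y2=0 are {n0 stuck-at-0, n7 stuck-at-0}.
Test 2 (in0=1, in1=1, in2=1, in3=0): fault-free n0=1, n1=1, n2=1, n3=1, n4=1, n5=0, n6=1, n7=0 → Y1=1, Y2=0; observed Y1=0, Y2=0. Eliminates n7 stuck-at-0.
Only n0 stuck-at-0 is consistent with every test.

n0 stuck-at-0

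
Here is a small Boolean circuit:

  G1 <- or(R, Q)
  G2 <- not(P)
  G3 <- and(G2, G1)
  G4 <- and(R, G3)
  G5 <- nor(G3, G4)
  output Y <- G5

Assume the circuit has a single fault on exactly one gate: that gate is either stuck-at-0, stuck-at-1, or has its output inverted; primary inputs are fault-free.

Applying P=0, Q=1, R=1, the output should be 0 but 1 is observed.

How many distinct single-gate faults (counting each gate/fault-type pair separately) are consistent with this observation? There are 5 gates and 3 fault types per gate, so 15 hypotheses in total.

8

Fault-free: G1=1, G2=1, G3=1, G4=1, G5=0 → 0. Observed 1.
  G1: stuck-at-0, inverted output ✓; others ✗
  G2: stuck-at-0, inverted output ✓; others ✗
  G3: stuck-at-0, inverted output ✓; others ✗
  G4: none of the 3 fault types match ✗
  G5: stuck-at-1, inverted output ✓; others ✗
Consistent faults: {G1 stuck-at-0, G1 inverted output, G2 stuck-at-0, G2 inverted output, G3 stuck-at-0, G3 inverted output, G5 stuck-at-1, G5 inverted output} — 8 in all.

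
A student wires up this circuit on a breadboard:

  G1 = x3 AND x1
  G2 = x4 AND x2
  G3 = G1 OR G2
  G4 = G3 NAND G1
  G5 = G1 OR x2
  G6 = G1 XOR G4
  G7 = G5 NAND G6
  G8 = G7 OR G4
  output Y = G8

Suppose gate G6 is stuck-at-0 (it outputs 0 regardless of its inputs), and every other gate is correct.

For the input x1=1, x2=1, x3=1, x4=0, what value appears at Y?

1

Propagate with G6 forced: G1=1, G2=0, G3=1, G4=0, G5=1, G6=0 [stuck-at-0], G7=1, G8=1.
So Y = 1. (Without the fault it would be 0.)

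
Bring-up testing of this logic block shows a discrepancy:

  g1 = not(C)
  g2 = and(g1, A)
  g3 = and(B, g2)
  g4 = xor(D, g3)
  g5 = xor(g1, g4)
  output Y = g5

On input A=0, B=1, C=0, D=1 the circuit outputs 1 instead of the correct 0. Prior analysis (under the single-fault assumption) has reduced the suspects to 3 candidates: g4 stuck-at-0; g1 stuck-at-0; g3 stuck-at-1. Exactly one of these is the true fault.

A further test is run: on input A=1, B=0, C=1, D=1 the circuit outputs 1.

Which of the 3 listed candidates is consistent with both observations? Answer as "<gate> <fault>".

Evaluate each candidate on input A=1, B=0, C=1, D=1:
  g4 stuck-at-0: g1=0, g2=0, g3=0, g4=0 [stuck-at-0], g5=0 → 0 — eliminated
  g1 stuck-at-0: g1=0 [stuck-at-0], g2=0, g3=0, g4=1, g5=1 → 1 — matches
  g3 stuck-at-1: g1=0, g2=0, g3=1 [stuck-at-1], g4=0, g5=0 → 0 — eliminated
Only g1 stuck-at-0 reproduces the observed 1.

g1 stuck-at-0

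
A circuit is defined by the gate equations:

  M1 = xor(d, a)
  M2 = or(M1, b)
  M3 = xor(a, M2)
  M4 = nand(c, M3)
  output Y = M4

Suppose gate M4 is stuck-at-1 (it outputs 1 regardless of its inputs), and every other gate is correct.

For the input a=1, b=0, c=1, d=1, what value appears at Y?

Propagate with M4 forced: M1=0, M2=0, M3=1, M4=1 [stuck-at-1].
So Y = 1. (Without the fault it would be 0.)

1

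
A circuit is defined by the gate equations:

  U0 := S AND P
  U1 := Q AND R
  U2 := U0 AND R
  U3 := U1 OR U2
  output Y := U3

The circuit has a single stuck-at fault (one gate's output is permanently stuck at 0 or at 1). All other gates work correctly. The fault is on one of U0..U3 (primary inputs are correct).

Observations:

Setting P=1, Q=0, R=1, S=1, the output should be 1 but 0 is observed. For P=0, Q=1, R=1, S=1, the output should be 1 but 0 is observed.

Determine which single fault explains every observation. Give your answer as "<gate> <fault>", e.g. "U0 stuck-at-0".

Fault-free values for test 1 (P=1, Q=0, R=1, S=1): U0=1, U1=0, U2=1, U3=1, giving Y=1. Observed 0.
Test 1: faults giving observed 0 are {U0 stuck-at-0, U2 stuck-at-0, U3 stuck-at-0}.
Test 2 (P=0, Q=1, R=1, S=1): fault-free U0=0, U1=1, U2=0, U3=1 → 1; observed 0. Eliminates U0 stuck-at-0, U2 stuck-at-0.
Only U3 stuck-at-0 is consistent with every test.

U3 stuck-at-0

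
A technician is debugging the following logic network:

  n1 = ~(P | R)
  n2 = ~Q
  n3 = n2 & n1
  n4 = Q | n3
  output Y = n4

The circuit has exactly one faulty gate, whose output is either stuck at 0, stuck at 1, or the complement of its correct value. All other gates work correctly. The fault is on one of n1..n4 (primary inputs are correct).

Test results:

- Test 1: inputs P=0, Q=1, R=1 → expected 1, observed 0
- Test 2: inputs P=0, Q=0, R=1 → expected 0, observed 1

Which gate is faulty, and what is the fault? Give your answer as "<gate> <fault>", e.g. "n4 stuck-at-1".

n4 inverted output

Fault-free values for test 1 (P=0, Q=1, R=1): n1=0, n2=0, n3=0, n4=1, giving Y=1. Observed 0.
Test 1: faults giving observed 0 are {n4 stuck-at-0, n4 inverted output}.
Test 2 (P=0, Q=0, R=1): fault-free n1=0, n2=1, n3=0, n4=0 → 0; observed 1. Eliminates n4 stuck-at-0.
Only n4 inverted output is consistent with every test.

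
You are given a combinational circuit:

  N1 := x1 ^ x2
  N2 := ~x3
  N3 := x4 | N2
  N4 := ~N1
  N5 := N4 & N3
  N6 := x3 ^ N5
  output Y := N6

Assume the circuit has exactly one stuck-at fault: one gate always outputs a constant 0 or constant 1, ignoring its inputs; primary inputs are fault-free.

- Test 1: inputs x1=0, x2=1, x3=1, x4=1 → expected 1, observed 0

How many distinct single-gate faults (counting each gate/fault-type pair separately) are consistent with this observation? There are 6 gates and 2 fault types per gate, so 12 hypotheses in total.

Fault-free: N1=1, N2=0, N3=1, N4=0, N5=0, N6=1 → 1. Observed 0.
  N1 stuck-at-0: output 0 ✓
  N1 stuck-at-1: output 1 ✗
  N2 stuck-at-0: output 1 ✗
  N2 stuck-at-1: output 1 ✗
  N3 stuck-at-0: output 1 ✗
  N3 stuck-at-1: output 1 ✗
  N4 stuck-at-0: output 1 ✗
  N4 stuck-at-1: output 0 ✓
  N5 stuck-at-0: output 1 ✗
  N5 stuck-at-1: output 0 ✓
  N6 stuck-at-0: output 0 ✓
  N6 stuck-at-1: output 1 ✗
Consistent faults: {N1 stuck-at-0, N4 stuck-at-1, N5 stuck-at-1, N6 stuck-at-0} — 4 in all.

4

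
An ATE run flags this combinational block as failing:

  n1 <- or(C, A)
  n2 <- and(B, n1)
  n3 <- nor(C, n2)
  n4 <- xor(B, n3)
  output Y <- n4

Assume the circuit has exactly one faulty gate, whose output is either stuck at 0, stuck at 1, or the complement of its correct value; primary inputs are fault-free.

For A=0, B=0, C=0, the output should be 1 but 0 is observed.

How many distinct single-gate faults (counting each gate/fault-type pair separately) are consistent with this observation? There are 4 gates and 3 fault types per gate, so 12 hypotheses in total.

Fault-free: n1=0, n2=0, n3=1, n4=1 → 1. Observed 0.
  n1 stuck-at-0: output 1 ✗
  n1 stuck-at-1: output 1 ✗
  n1 inverted output: output 1 ✗
  n2 stuck-at-0: output 1 ✗
  n2 stuck-at-1: output 0 ✓
  n2 inverted output: output 0 ✓
  n3 stuck-at-0: output 0 ✓
  n3 stuck-at-1: output 1 ✗
  n3 inverted output: output 0 ✓
  n4 stuck-at-0: output 0 ✓
  n4 stuck-at-1: output 1 ✗
  n4 inverted output: output 0 ✓
Consistent faults: {n2 stuck-at-1, n2 inverted output, n3 stuck-at-0, n3 inverted output, n4 stuck-at-0, n4 inverted output} — 6 in all.

6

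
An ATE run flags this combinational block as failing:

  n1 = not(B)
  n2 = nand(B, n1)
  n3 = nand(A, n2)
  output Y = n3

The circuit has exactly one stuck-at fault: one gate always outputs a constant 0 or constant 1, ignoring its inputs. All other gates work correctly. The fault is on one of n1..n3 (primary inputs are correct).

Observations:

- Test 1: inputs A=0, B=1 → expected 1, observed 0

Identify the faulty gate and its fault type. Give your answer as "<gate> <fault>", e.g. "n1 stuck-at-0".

Fault-free values for test 1 (A=0, B=1): n1=0, n2=1, n3=1, giving Y=1. Observed 0.
Test 1: faults giving observed 0 are {n3 stuck-at-0}.
Only n3 stuck-at-0 is consistent with every test.

n3 stuck-at-0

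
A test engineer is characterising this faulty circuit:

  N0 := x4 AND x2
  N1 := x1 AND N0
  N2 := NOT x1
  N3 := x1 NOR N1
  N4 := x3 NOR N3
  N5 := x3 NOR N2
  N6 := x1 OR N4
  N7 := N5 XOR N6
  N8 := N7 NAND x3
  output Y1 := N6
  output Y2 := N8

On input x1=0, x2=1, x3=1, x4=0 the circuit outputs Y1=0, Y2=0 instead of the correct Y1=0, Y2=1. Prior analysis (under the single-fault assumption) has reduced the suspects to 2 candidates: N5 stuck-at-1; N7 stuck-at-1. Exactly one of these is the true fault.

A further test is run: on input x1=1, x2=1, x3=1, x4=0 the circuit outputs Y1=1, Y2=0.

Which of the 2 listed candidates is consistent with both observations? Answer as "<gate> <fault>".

Evaluate each candidate on input x1=1, x2=1, x3=1, x4=0:
  N5 stuck-at-1: N0=0, N1=0, N2=0, N3=0, N4=0, N5=1 [stuck-at-1], N6=1, N7=0, N8=1 → Y1=1, Y2=1 — eliminated
  N7 stuck-at-1: N0=0, N1=0, N2=0, N3=0, N4=0, N5=0, N6=1, N7=1 [stuck-at-1], N8=0 → Y1=1, Y2=0 — matches
Only N7 stuck-at-1 reproduces the observed Y1=1, Y2=0.

N7 stuck-at-1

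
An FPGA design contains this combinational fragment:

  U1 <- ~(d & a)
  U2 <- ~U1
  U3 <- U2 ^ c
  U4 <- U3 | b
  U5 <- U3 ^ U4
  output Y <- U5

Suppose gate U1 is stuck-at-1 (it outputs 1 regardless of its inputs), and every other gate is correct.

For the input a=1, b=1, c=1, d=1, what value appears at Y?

Propagate with U1 forced: U1=1 [stuck-at-1], U2=0, U3=1, U4=1, U5=0.
So Y = 0. (Without the fault it would be 1.)

0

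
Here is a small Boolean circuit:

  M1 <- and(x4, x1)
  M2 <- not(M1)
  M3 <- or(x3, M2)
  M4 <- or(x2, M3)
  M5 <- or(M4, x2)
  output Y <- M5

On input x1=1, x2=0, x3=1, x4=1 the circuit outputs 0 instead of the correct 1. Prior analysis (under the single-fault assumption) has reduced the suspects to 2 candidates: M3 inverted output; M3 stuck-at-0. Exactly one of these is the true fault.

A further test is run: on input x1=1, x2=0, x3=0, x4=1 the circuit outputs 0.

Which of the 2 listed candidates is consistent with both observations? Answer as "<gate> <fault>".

Evaluate each candidate on input x1=1, x2=0, x3=0, x4=1:
  M3 inverted output: M1=1, M2=0, M3=1 [inverted output], M4=1, M5=1 → 1 — eliminated
  M3 stuck-at-0: M1=1, M2=0, M3=0 [stuck-at-0], M4=0, M5=0 → 0 — matches
Only M3 stuck-at-0 reproduces the observed 0.

M3 stuck-at-0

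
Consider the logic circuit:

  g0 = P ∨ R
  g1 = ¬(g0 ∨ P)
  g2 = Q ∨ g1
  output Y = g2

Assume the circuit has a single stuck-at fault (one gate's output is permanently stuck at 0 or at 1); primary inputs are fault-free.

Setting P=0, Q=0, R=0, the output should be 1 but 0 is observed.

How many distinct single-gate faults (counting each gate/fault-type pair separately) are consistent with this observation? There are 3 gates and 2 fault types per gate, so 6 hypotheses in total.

3

Fault-free: g0=0, g1=1, g2=1 → 1. Observed 0.
  g0 stuck-at-0: output 1 ✗
  g0 stuck-at-1: output 0 ✓
  g1 stuck-at-0: output 0 ✓
  g1 stuck-at-1: output 1 ✗
  g2 stuck-at-0: output 0 ✓
  g2 stuck-at-1: output 1 ✗
Consistent faults: {g0 stuck-at-1, g1 stuck-at-0, g2 stuck-at-0} — 3 in all.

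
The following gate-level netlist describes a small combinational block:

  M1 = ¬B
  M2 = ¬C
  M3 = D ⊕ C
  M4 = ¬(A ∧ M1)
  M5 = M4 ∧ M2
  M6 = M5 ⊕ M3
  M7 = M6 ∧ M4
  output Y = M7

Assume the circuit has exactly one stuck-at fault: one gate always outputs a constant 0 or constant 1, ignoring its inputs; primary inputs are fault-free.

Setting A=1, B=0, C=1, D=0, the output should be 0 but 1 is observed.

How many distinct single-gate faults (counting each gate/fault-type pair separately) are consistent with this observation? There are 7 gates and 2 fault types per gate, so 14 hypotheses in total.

Fault-free: M1=1, M2=0, M3=1, M4=0, M5=0, M6=1, M7=0 → 0. Observed 1.
  M1 stuck-at-0: output 1 ✓
  M1 stuck-at-1: output 0 ✗
  M2 stuck-at-0: output 0 ✗
  M2 stuck-at-1: output 0 ✗
  M3 stuck-at-0: output 0 ✗
  M3 stuck-at-1: output 0 ✗
  M4 stuck-at-0: output 0 ✗
  M4 stuck-at-1: output 1 ✓
  M5 stuck-at-0: output 0 ✗
  M5 stuck-at-1: output 0 ✗
  M6 stuck-at-0: output 0 ✗
  M6 stuck-at-1: output 0 ✗
  M7 stuck-at-0: output 0 ✗
  M7 stuck-at-1: output 1 ✓
Consistent faults: {M1 stuck-at-0, M4 stuck-at-1, M7 stuck-at-1} — 3 in all.

3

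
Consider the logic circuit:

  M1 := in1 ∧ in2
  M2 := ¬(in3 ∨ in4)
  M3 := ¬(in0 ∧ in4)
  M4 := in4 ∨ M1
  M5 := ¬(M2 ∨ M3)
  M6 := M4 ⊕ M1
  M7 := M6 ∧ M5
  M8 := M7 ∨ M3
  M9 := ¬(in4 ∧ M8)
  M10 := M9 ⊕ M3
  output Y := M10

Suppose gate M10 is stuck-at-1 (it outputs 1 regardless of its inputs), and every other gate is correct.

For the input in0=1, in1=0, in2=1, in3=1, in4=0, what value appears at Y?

1

Propagate with M10 forced: M1=0, M2=0, M3=1, M4=0, M5=0, M6=0, M7=0, M8=1, M9=1, M10=1 [stuck-at-1].
So Y = 1. (Without the fault it would be 0.)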